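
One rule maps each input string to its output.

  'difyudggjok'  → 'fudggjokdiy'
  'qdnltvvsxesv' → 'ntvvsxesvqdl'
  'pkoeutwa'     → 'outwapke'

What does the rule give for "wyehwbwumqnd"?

ewbwumqndwyh

Each output is the input with this applied: move the first 3 characters to the end (rotate left by 3), then swap the first and last characters.
"wyehwbwumqnd" → "hwbwumqndwye" → "ewbwumqndwyh".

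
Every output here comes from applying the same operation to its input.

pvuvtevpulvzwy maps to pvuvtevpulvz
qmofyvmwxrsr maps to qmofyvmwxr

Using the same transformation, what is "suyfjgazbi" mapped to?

Rule — delete the last 2 characters.
On "suyfjgazbi" that produces "suyfjgaz".

suyfjgaz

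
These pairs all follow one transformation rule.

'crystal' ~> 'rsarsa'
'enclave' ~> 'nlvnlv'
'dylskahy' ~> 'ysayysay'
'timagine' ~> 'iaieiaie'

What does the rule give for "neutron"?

etoeto

The pattern: keep every other character starting from the second (positions 2nd, 4th, 6th, ...), then write the whole string twice.
For "neutron", step one produces "eto"; step two turns that into "etoeto".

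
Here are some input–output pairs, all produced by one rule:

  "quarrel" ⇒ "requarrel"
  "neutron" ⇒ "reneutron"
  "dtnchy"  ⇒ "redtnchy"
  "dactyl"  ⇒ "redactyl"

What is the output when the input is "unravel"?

What's happening: prepend "re".
For "unravel" the result is "reunravel".

reunravel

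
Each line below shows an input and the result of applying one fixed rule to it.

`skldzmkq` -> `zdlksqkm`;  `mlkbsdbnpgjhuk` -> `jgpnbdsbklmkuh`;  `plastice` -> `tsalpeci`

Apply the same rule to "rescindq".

The pattern: reverse the string, then move the first 3 characters to the end (rotate left by 3).
On "rescindq": the first step gives "qdnicser", and the second then gives "icserqdn".
(Check on "skldzmkq": → "qkmzdlks" → "zdlksqkm" ✓)

icserqdn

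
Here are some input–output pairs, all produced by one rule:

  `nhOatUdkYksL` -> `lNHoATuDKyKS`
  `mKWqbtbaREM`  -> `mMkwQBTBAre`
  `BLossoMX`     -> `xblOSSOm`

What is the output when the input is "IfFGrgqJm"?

The transformation: flip the case of every letter, then move the last character to the front.
Applying both steps to "IfFGrgqJm": "iFfgRGQjM", then "MiFfgRGQj".

MiFfgRGQj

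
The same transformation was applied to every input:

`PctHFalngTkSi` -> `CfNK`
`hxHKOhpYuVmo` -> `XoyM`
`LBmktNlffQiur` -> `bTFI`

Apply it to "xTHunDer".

tNR

What's happening: keep one character in every 3, starting at position 2 (positions 2nd, 5th, 8th, ...), then flip the case of every letter.
Starting from "xTHunDer": after the first operation, "Tnr"; after the second, "tNR".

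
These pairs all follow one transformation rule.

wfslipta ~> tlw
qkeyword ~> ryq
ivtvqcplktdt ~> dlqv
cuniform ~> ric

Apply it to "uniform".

ri

What's happening: reverse the string, then keep one character in every 3, starting at position 2 (positions 2nd, 5th, 8th, ...).
For "uniform", step one produces "mrofinu"; step two turns that into "ri".
(Check on "qkeyword": → "drowyekq" → "ryq" ✓)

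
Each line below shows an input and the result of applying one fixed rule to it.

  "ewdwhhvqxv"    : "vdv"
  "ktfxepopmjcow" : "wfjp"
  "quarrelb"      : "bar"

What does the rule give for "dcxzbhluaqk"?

kxuh

The transformation: take characters alternately from the front and the back (1st, last, 2nd, 2nd-last, ...), then keep one character in every 3, starting at position 2 (positions 2nd, 5th, 8th, ...).
Doing the same to "dcxzbhluaqk": "kxuh".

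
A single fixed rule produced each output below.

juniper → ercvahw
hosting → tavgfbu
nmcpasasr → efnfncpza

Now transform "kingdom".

Each output is the input with this applied: reverse the string, then shift every letter 13 places forward in the alphabet (wrapping around) — i.e. ROT13.
"kingdom" → "modgnik" → "zbqtavx".
(Check on "nmcpasasr": → "rsasapcmn" → "efnfncpza" ✓)

zbqtavx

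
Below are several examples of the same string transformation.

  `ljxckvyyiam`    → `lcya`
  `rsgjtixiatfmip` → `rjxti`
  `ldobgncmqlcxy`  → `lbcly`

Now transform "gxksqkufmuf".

gsuu

The rule is to keep one character in every 3, starting at position 1 (positions 1st, 4th, 7th, ...).
Doing the same to "gxksqkufmuf": "gsuu".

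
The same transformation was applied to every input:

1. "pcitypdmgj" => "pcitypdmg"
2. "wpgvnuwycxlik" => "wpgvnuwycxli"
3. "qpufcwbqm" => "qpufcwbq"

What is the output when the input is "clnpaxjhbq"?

Looking at the pairs, the operation is to delete the last character.
So "clnpaxjhbq" becomes "clnpaxjhb".

clnpaxjhb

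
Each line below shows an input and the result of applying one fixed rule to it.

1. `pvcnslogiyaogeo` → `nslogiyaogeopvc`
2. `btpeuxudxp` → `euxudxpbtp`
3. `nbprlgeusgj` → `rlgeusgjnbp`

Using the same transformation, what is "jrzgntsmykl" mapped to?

What's happening: move the first 3 characters to the end (rotate left by 3).
For "jrzgntsmykl" the result is "gntsmykljrz".

gntsmykljrz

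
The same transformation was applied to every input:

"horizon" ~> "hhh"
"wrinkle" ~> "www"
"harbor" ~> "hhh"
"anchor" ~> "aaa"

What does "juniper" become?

jjj

The rule is to repeat every character 3 times, then keep only the first 3 characters.
Applying both steps to "juniper": "jjjuuunnniiipppeeerrr", then "jjj".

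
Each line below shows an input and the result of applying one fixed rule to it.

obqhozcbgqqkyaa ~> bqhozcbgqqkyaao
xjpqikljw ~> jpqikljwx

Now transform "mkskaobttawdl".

Each output is the input with this applied: move the first character to the end.
Doing the same to "mkskaobttawdl": "kskaobttawdlm".

kskaobttawdlm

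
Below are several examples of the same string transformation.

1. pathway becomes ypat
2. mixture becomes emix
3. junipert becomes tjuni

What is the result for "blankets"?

Rule — move the last character to the front, then delete the last 3 characters.
"blankets" → "sblanket" → "sblan".

sblan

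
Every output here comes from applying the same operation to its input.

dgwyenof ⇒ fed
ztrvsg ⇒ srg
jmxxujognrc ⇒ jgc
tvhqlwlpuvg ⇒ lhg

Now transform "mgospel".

The rule is to sort the characters into reverse alphabetical order, then keep only the last 3 characters.
For "mgospel", step one produces "spomlge"; step two turns that into "lge".

lge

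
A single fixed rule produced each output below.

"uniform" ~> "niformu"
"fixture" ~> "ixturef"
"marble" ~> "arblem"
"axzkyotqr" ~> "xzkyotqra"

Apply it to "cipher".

ipherc

Each output is the input with this applied: move the first character to the end.
For "cipher" the result is "ipherc".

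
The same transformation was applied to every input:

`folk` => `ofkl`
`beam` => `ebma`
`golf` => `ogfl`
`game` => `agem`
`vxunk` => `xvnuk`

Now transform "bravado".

rbvadao

In each case the input is transformed by: swap each adjacent pair of characters (1↔2, 3↔4, ...).
On "bravado" that produces "rbvadao".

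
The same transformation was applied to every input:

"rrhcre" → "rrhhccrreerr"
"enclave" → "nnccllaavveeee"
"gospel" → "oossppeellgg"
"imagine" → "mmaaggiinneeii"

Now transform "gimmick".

iimmmmiicckkgg

In each case the input is transformed by: double every character, then move the first 2 characters to the end (rotate left by 2).
Doing the same to "gimmick": "iimmmmiicckkgg".
(Check on "imagine": → "iimmaaggiinnee" → "mmaaggiinneeii" ✓)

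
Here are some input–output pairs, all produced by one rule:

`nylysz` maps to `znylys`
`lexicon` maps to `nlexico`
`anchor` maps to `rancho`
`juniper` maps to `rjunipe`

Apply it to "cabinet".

tcabine

In each case the input is transformed by: move the last character to the front.
On "cabinet" that produces "tcabine".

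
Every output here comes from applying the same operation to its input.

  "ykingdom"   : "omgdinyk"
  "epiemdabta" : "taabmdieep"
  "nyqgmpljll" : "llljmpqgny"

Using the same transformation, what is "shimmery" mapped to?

Each output is the input with this applied: reverse the string, then swap each adjacent pair of characters (1↔2, 3↔4, ...).
Working it through for "shimmery": intermediate "yremmihs", final "rymeimsh".

rymeimsh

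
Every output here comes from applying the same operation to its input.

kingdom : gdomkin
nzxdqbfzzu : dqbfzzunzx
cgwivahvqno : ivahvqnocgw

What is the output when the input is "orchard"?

hardorc

The rule is to move the first 3 characters to the end (rotate left by 3).
For "orchard" the result is "hardorc".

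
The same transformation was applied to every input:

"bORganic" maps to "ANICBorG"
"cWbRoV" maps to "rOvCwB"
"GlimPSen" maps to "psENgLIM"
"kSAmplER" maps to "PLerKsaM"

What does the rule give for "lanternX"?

ERNxLANT

Looking at the pairs, the operation is to swap the front and back halves of the string, then flip the case of every letter.
Starting from "lanternX": after the first operation, "ernXlant"; after the second, "ERNxLANT".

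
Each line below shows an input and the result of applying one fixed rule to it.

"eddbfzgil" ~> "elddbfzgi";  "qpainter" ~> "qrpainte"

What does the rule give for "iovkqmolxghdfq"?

Looking at the pairs, the operation is to swap the first and last characters, then move the last character to the front.
"iovkqmolxghdfq" → "qovkqmolxghdfi" → "iqovkqmolxghdf".

iqovkqmolxghdf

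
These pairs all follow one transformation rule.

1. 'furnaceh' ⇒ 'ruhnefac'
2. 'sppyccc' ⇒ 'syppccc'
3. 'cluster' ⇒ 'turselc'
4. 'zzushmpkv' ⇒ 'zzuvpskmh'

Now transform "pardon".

The pattern: sort the characters into reverse alphabetical order, then swap each adjacent pair of characters (1↔2, 3↔4, ...).
"pardon" → "rponda" → "prnoad".

prnoad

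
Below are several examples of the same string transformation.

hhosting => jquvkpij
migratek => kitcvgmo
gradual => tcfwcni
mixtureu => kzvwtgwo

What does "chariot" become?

jctkqve

The rule is to shift every letter 2 places forward in the alphabet (wrapping around), then move the first character to the end.
"chariot" → "ejctkqv" → "jctkqve".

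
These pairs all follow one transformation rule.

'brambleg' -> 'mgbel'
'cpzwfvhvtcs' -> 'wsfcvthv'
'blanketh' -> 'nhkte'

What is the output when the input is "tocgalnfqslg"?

The pattern: delete the first 3 characters, then take characters alternately from the front and the back (1st, last, 2nd, 2nd-last, ...).
"tocgalnfqslg" → "galnfqslg" → "ggallsnqf".

ggallsnqf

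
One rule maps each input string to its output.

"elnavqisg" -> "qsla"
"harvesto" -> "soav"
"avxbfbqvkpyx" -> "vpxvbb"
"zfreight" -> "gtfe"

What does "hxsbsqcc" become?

The transformation: keep every other character starting from the second (positions 2nd, 4th, 6th, ...), then swap the front and back halves of the string.
"hxsbsqcc" → "xbqc" → "qcxb".

qcxb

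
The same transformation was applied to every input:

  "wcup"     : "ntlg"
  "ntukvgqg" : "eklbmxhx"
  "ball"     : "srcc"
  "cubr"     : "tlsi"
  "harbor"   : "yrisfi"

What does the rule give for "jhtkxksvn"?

Looking at the pairs, the operation is to shift every letter 9 places backward in the alphabet (wrapping around).
Applying that to "jhtkxksvn" gives "aykbobjme".

aykbobjme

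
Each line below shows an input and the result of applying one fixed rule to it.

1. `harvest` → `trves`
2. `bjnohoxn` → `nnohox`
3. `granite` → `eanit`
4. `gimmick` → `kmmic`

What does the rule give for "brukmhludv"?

vukmhlud

What's happening: delete the first 2 characters, then move the last character to the front.
On "brukmhludv": the first step gives "ukmhludv", and the second then gives "vukmhlud".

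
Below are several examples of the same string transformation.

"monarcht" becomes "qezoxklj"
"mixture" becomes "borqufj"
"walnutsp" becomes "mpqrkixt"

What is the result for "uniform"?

jolcfkr

The rule is to reverse the string, then shift every letter 3 places backward in the alphabet (wrapping around).
"uniform" → "mrofinu" → "jolcfkr".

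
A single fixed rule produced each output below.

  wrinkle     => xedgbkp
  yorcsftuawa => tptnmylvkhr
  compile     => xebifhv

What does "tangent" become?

mgxzgtm

What's happening: reverse the string, then shift every letter 7 places backward in the alphabet (wrapping around).
So "tangent" becomes "mgxzgtm".
(Check on "compile": → "elipmoc" → "xebifhv" ✓)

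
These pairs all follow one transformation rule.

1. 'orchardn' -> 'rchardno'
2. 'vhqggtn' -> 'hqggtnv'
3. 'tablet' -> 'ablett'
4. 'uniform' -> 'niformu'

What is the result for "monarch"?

The rule is to move the first character to the end.
Doing the same to "monarch": "onarchm".

onarchm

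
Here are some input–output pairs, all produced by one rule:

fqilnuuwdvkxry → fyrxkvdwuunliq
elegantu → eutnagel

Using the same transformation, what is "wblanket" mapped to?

The transformation: reverse the string, then move the last character to the front.
On "wblanket": the first step gives "teknalbw", and the second then gives "wteknalb".
(Check on "fqilnuuwdvkxry": → "yrxkvdwuunliqf" → "fyrxkvdwuunliq" ✓)

wteknalb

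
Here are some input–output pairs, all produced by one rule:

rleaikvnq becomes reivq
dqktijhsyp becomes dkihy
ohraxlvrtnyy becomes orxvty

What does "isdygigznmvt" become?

The rule is to keep every other character starting from the first (positions 1st, 3rd, 5th, ...).
So "isdygigznmvt" becomes "idggnv".

idggnv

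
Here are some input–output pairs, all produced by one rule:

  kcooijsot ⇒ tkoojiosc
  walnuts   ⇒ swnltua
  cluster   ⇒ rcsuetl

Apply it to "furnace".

What's happening: swap each adjacent pair of characters (1↔2, 3↔4, ...), then swap the first and last characters.
On "furnace": the first step gives "ufnrcae", and the second then gives "efnrcau".

efnrcau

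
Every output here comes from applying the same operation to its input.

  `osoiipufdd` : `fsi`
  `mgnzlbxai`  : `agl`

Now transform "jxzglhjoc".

Looking at the pairs, the operation is to keep one character in every 3, starting at position 2 (positions 2nd, 5th, 8th, ...), then move the last character to the front.
Doing the same to "jxzglhjoc": "oxl".
(Check on "osoiipufdd": → "sif" → "fsi" ✓)

oxl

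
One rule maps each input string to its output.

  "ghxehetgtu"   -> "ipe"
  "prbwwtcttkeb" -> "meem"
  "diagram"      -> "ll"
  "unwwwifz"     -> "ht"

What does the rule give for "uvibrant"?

Rule — keep one character in every 3, starting at position 3 (positions 3rd, 6th, 9th, ...), then shift every letter 11 places forward in the alphabet (wrapping around).
"uvibrant" → "ia" → "tl".
(Check on "ghxehetgtu": → "xet" → "ipe" ✓)

tl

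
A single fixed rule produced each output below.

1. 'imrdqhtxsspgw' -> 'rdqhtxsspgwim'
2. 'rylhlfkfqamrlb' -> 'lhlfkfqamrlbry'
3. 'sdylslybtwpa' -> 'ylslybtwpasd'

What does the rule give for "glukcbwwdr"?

ukcbwwdrgl

In each case the input is transformed by: move the first 2 characters to the end (rotate left by 2).
On "glukcbwwdr" that produces "ukcbwwdrgl".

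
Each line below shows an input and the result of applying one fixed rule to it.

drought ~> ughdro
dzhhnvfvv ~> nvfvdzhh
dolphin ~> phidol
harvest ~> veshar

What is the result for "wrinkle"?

Looking at the pairs, the operation is to delete the last character, then swap the front and back halves of the string.
For "wrinkle", step one produces "wrinkl"; step two turns that into "nklwri".

nklwri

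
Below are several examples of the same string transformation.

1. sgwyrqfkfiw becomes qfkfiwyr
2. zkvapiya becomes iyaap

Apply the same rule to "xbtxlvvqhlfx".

vvqhlfxxl

The pattern: delete the first 3 characters, then move the first 2 characters to the end (rotate left by 2).
Working it through for "xbtxlvvqhlfx": intermediate "xlvvqhlfx", final "vvqhlfxxl".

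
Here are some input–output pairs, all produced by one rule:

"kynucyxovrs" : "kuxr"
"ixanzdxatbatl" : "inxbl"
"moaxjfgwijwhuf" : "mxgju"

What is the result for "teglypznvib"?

Looking at the pairs, the operation is to keep one character in every 3, starting at position 1 (positions 1st, 4th, 7th, ...).
So "teglypznvib" becomes "tlzi".

tlzi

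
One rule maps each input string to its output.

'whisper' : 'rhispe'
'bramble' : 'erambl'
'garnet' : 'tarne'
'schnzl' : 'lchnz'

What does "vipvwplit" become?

Each output is the input with this applied: delete the first character, then move the last character to the front.
Applying both steps to "vipvwplit": "ipvwplit", then "tipvwpli".

tipvwpli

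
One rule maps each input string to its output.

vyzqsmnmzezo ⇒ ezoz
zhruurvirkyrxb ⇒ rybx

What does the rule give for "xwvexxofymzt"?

Each output is the input with this applied: swap each adjacent pair of characters (1↔2, 3↔4, ...), then keep only the last 4 characters.
So "xwvexxofymzt" becomes "mytz".

mytz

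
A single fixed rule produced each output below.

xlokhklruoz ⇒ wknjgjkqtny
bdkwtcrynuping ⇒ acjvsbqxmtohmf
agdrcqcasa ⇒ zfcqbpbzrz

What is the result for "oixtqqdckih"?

Each output is the input with this applied: shift every letter 1 place backward in the alphabet (wrapping around).
So "oixtqqdckih" becomes "nhwsppcbjhg".

nhwsppcbjhg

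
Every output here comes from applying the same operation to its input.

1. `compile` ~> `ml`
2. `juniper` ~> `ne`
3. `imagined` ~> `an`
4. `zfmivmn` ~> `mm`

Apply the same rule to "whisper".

The rule is to keep one character in every 3, starting at position 3 (positions 3rd, 6th, 9th, ...).
Applying that to "whisper" gives "ie".

ie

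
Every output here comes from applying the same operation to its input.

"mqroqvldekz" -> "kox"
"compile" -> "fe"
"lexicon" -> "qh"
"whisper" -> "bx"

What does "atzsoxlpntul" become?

What's happening: keep one character in every 3, starting at position 3 (positions 3rd, 6th, 9th, ...), then shift every letter 7 places backward in the alphabet (wrapping around).
For "atzsoxlpntul" the result is "sqge".

sqge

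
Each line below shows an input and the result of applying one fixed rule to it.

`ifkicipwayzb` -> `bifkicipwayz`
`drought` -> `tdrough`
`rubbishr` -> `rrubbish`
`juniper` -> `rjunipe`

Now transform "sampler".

Each output is the input with this applied: move the last character to the front.
Doing the same to "sampler": "rsample".

rsample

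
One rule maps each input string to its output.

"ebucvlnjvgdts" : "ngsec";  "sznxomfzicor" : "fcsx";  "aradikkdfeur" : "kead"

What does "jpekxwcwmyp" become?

Rule — keep one character in every 3, starting at position 1 (positions 1st, 4th, 7th, ...), then move the first 2 characters to the end (rotate left by 2).
Applying both steps to "jpekxwcwmyp": "jkcy", then "cyjk".

cyjk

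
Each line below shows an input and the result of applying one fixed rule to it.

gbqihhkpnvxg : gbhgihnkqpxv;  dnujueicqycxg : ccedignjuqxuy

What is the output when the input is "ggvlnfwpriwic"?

Rule — sort the characters into alphabetical order, then swap each adjacent pair of characters (1↔2, 3↔4, ...).
Working it through for "ggvlnfwpriwic": intermediate "cfggiilnprvww", final "fcggiinlrpwvw".

fcggiinlrpwvw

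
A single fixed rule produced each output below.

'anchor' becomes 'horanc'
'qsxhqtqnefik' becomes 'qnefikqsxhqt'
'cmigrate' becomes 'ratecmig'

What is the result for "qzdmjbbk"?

Rule — swap the front and back halves of the string.
"qzdmjbbk" → "jbbkqzdm".

jbbkqzdm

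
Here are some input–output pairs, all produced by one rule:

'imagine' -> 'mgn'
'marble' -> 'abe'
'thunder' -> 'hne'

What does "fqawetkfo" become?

qwtf

Each output is the input with this applied: keep every other character starting from the second (positions 2nd, 4th, 6th, ...).
For "fqawetkfo" the result is "qwtf".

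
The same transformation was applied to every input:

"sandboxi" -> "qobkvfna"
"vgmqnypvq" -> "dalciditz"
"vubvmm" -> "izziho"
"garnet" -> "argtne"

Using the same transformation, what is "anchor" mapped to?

The transformation: move the first 3 characters to the end (rotate left by 3), then shift every letter 13 places forward in the alphabet (wrapping around) — i.e. ROT13.
Applying both steps to "anchor": "horanc", then "ubenap".

ubenap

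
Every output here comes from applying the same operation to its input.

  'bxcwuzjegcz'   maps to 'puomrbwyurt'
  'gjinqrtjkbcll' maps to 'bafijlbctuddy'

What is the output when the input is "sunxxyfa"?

Rule — shift every letter 8 places backward in the alphabet (wrapping around), then move the first character to the end.
"sunxxyfa" → "kmfppqxs" → "mfppqxsk".
(Check on "bxcwuzjegcz": → "tpuomrbwyur" → "puomrbwyurt" ✓)

mfppqxsk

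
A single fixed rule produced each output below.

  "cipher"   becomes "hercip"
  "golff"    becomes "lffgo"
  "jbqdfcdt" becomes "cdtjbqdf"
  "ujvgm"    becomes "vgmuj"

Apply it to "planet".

What's happening: move the last 3 characters to the front (rotate right by 3).
Doing the same to "planet": "netpla".

netpla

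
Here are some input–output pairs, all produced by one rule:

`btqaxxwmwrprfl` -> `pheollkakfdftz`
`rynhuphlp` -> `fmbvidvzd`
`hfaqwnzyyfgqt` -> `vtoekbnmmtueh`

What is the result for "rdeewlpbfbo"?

frsskzdptpc

The transformation: shift every letter 12 places backward in the alphabet (wrapping around).
So "rdeewlpbfbo" becomes "frsskzdptpc".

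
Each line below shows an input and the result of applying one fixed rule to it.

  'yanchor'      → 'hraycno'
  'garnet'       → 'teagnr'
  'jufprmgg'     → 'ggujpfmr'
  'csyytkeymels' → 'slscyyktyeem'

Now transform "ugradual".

Looking at the pairs, the operation is to swap each adjacent pair of characters (1↔2, 3↔4, ...), then move the last 2 characters to the front (rotate right by 2).
Starting from "ugradual": after the first operation, "guarudla"; after the second, "laguarud".

laguarud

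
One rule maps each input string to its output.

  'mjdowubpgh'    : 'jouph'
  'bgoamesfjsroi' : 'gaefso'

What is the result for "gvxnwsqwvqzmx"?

vnswqm

In each case the input is transformed by: keep every other character starting from the second (positions 2nd, 4th, 6th, ...).
"gvxnwsqwvqzmx" → "vnswqm".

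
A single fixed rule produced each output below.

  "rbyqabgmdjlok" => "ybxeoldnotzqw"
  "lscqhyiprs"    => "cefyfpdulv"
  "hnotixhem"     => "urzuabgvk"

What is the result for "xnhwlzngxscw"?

The pattern: move the last 3 characters to the front (rotate right by 3), then shift every letter 13 places forward in the alphabet (wrapping around) — i.e. ROT13.
For "xnhwlzngxscw", step one produces "scwxnhwlzngx"; step two turns that into "fpjkaujymatk".

fpjkaujymatk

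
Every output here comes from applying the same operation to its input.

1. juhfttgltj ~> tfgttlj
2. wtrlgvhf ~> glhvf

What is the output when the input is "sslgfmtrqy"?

The rule is to delete the first 3 characters, then swap each adjacent pair of characters (1↔2, 3↔4, ...).
Starting from "sslgfmtrqy": after the first operation, "gfmtrqy"; after the second, "fgtmqry".

fgtmqry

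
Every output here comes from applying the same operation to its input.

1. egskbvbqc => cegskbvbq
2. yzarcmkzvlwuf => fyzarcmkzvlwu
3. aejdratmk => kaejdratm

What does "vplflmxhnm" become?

The rule is to move the last character to the front.
"vplflmxhnm" → "mvplflmxhn".

mvplflmxhn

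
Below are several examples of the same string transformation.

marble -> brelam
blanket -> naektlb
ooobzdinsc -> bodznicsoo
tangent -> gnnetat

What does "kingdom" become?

Rule — swap each adjacent pair of characters (1↔2, 3↔4, ...), then move the first 2 characters to the end (rotate left by 2).
Starting from "kingdom": after the first operation, "ikgnodm"; after the second, "gnodmik".
(Check on "ooobzdinsc": → "oobodznics" → "bodznicsoo" ✓)

gnodmik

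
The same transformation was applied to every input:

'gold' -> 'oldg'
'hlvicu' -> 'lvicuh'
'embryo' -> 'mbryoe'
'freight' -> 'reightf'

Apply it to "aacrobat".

acrobata

Rule — move the first character to the end.
On "aacrobat" that produces "acrobata".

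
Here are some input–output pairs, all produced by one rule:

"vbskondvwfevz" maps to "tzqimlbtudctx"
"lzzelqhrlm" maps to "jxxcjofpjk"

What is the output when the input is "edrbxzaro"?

cbpzvxypm

In each case the input is transformed by: shift every letter 2 places backward in the alphabet (wrapping around).
"edrbxzaro" → "cbpzvxypm".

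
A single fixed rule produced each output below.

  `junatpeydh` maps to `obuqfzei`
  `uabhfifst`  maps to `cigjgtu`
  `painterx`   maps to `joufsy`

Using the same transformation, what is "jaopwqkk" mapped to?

What's happening: shift every letter 1 place forward in the alphabet (wrapping around), then delete the first 2 characters.
On "jaopwqkk": the first step gives "kbpqxrll", and the second then gives "pqxrll".
(Check on "uabhfifst": → "vbcigjgtu" → "cigjgtu" ✓)

pqxrll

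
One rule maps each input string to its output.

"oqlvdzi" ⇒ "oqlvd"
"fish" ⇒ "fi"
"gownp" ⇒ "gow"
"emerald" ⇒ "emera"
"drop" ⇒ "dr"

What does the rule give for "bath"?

The pattern: delete the last 2 characters.
Applying that to "bath" gives "ba".

ba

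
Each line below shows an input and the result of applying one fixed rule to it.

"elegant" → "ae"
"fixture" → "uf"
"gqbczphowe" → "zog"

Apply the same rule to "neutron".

The transformation: move the first 2 characters to the end (rotate left by 2), then keep one character in every 3, starting at position 3 (positions 3rd, 6th, 9th, ...).
Applying both steps to "neutron": "utronne", then "rn".

rn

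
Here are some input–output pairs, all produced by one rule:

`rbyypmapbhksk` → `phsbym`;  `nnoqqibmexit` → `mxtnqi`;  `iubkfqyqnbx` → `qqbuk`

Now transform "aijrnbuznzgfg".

zzfirb

Each output is the input with this applied: keep every other character starting from the second (positions 2nd, 4th, 6th, ...), then move the last 3 characters to the front (rotate right by 3).
"aijrnbuznzgfg" → "irbzzf" → "zzfirb".
(Check on "rbyypmapbhksk": → "bymphs" → "phsbym" ✓)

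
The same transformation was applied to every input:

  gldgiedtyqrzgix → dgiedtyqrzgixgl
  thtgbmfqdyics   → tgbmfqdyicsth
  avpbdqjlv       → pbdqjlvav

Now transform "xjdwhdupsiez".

dwhdupsiezxj

In each case the input is transformed by: move the first 2 characters to the end (rotate left by 2).
Applying that to "xjdwhdupsiez" gives "dwhdupsiezxj".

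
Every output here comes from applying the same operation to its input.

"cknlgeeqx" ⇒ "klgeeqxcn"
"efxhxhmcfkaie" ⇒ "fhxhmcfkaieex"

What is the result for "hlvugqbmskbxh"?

lugqbmskbxhhv

The transformation: move the first 2 characters to the end (rotate left by 2), then swap the first and last characters.
Doing the same to "hlvugqbmskbxh": "lugqbmskbxhhv".
(Check on "cknlgeeqx": → "nlgeeqxck" → "klgeeqxcn" ✓)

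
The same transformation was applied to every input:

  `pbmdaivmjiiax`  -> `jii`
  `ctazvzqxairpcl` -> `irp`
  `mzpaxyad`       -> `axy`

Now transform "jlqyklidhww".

Rule — delete the last 2 characters, then keep only the last 3 characters.
Applying both steps to "jlqyklidhww": "jlqyklidh", then "idh".

idh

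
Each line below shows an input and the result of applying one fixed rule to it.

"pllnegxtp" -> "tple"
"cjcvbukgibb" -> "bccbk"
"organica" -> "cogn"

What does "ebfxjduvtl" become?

The transformation: move the last 3 characters to the front (rotate right by 3), then keep every other character starting from the second (positions 2nd, 4th, 6th, ...).
"ebfxjduvtl" → "vtlebfxjdu" → "tefju".

tefju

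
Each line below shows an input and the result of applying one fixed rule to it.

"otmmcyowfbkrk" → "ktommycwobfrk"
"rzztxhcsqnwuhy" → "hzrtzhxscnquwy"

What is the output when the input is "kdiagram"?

The transformation: swap each adjacent pair of characters (1↔2, 3↔4, ...), then move the last character to the front.
On "kdiagram" that produces "adkairgm".
(Check on "rzztxhcsqnwuhy": → "zrtzhxscnquwyh" → "hzrtzhxscnquwy" ✓)

adkairgm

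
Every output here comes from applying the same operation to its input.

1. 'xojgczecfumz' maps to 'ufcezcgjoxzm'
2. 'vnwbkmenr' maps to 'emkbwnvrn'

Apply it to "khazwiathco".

Looking at the pairs, the operation is to reverse the string, then move the first 2 characters to the end (rotate left by 2).
For "khazwiathco", step one produces "ochtaiwzahk"; step two turns that into "htaiwzahkoc".
(Check on "xojgczecfumz": → "zmufcezcgjox" → "ufcezcgjoxzm" ✓)

htaiwzahkoc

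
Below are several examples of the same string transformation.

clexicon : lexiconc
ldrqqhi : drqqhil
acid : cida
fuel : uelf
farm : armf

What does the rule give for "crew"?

rewc

Each output is the input with this applied: move the first character to the end.
For "crew" the result is "rewc".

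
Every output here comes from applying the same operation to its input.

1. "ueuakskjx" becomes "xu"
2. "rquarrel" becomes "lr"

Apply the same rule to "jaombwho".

Looking at the pairs, the operation is to move the last character to the front, then keep only the first 2 characters.
Working it through for "jaombwho": intermediate "ojaombwh", final "oj".

oj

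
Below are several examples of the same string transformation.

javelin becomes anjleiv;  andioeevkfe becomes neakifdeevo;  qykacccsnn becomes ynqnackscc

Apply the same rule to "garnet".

aegtnr

Each output is the input with this applied: swap each adjacent pair of characters (1↔2, 3↔4, ...), then take characters alternately from the front and the back (1st, last, 2nd, 2nd-last, ...).
Applying both steps to "garnet": "agnrte", then "aegtnr".
(Check on "qykacccsnn": → "yqakccscnn" → "ynqnackscc" ✓)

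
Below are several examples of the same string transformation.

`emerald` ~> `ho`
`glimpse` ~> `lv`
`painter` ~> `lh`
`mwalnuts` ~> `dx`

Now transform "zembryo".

The rule is to keep one character in every 3, starting at position 3 (positions 3rd, 6th, 9th, ...), then shift every letter 3 places forward in the alphabet (wrapping around).
So "zembryo" becomes "pb".

pb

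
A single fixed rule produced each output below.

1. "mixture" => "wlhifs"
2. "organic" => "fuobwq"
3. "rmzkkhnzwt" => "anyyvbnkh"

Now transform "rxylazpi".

lmzondw

Looking at the pairs, the operation is to shift every letter 12 places backward in the alphabet (wrapping around), then delete the first character.
"rxylazpi" → "flmzondw" → "lmzondw".
(Check on "organic": → "cfuobwq" → "fuobwq" ✓)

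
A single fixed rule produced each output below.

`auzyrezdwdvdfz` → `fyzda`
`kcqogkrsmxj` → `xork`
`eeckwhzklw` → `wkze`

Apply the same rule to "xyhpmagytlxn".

lpgx

Looking at the pairs, the operation is to keep one character in every 3, starting at position 1 (positions 1st, 4th, 7th, ...), then swap the first and last characters.
"xyhpmagytlxn" → "xpgl" → "lpgx".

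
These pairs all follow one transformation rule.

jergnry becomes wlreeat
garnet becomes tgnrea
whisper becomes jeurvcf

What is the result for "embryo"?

Looking at the pairs, the operation is to shift every letter 13 places forward in the alphabet (wrapping around) — i.e. ROT13, then take characters alternately from the front and the back (1st, last, 2nd, 2nd-last, ...).
For "embryo" the result is "rbzloe".

rbzloe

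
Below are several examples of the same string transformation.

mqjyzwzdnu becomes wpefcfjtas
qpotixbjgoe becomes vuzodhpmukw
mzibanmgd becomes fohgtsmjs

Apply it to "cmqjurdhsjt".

swpaxjnypzi

In each case the input is transformed by: move the first character to the end, then shift every letter 6 places forward in the alphabet (wrapping around).
Starting from "cmqjurdhsjt": after the first operation, "mqjurdhsjtc"; after the second, "swpaxjnypzi".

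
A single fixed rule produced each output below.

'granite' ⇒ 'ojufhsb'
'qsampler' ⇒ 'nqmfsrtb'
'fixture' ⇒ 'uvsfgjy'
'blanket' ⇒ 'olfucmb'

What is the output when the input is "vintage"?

ubhfwjo

Rule — move the first 3 characters to the end (rotate left by 3), then shift every letter 1 place forward in the alphabet (wrapping around).
Starting from "vintage": after the first operation, "tagevin"; after the second, "ubhfwjo".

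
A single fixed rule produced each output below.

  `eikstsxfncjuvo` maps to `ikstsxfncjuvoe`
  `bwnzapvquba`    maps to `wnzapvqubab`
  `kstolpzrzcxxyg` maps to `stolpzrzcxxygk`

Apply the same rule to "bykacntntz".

ykacntntzb

In each case the input is transformed by: move the first character to the end.
Doing the same to "bykacntntz": "ykacntntzb".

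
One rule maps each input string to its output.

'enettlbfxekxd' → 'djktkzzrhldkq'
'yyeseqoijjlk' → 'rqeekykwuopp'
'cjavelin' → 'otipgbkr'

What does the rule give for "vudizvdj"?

Looking at the pairs, the operation is to shift every letter 6 places forward in the alphabet (wrapping around), then move the last 2 characters to the front (rotate right by 2).
Applying both steps to "vudizvdj": "bajofbjp", then "jpbajofb".

jpbajofb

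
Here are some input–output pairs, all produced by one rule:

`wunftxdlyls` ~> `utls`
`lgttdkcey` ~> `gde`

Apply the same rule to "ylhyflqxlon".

Each output is the input with this applied: keep one character in every 3, starting at position 2 (positions 2nd, 5th, 8th, ...).
For "ylhyflqxlon" the result is "lfxn".

lfxn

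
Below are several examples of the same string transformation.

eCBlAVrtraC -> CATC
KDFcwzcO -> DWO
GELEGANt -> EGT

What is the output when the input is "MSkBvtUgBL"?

What's happening: keep one character in every 3, starting at position 2 (positions 2nd, 5th, 8th, ...), then convert every letter to uppercase.
"MSkBvtUgBL" → "Svg" → "SVG".

SVG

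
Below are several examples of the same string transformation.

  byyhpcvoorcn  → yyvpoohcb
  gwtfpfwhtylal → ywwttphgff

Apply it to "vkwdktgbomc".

wvtkkgdb

The rule is to delete the last 3 characters, then sort the characters into reverse alphabetical order.
"vkwdktgbomc" → "wvtkkgdb".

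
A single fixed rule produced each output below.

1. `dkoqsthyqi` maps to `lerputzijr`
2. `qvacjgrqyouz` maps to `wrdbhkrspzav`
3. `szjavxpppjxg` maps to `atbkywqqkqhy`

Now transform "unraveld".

The rule is to shift every letter 1 place forward in the alphabet (wrapping around), then swap each adjacent pair of characters (1↔2, 3↔4, ...).
Starting from "unraveld": after the first operation, "vosbwfme"; after the second, "ovbsfwem".

ovbsfwem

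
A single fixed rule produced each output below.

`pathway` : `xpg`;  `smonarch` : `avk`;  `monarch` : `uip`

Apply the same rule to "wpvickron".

In each case the input is transformed by: shift every letter 8 places forward in the alphabet (wrapping around), then keep one character in every 3, starting at position 1 (positions 1st, 4th, 7th, ...).
On "wpvickron": the first step gives "exdqkszwv", and the second then gives "eqz".
(Check on "monarch": → "uwvizkp" → "uip" ✓)

eqz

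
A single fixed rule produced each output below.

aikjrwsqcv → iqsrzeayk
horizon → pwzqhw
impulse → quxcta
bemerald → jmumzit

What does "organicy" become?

wzoivqk

In each case the input is transformed by: shift every letter 8 places forward in the alphabet (wrapping around), then delete the last character.
On "organicy": the first step gives "wzoivqkg", and the second then gives "wzoivqk".
(Check on "bemerald": → "jmumzitl" → "jmumzit" ✓)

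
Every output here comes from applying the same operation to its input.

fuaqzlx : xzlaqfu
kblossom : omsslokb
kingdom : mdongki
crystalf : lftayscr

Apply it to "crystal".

ltayscr

The transformation: swap each adjacent pair of characters (1↔2, 3↔4, ...), then reverse the string.
Starting from "crystal": after the first operation, "rcsyatl"; after the second, "ltayscr".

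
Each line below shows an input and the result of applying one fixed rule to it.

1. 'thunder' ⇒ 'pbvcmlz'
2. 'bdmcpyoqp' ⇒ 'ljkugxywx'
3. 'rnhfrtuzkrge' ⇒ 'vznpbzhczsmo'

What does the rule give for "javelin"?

What's happening: shift every letter 8 places forward in the alphabet (wrapping around), then swap each adjacent pair of characters (1↔2, 3↔4, ...).
Starting from "javelin": after the first operation, "ridmtqv"; after the second, "irmdqtv".

irmdqtv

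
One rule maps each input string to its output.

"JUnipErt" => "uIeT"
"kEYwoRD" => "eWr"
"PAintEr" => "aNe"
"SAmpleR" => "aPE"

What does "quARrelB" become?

The transformation: keep every other character starting from the second (positions 2nd, 4th, 6th, ...), then flip the case of every letter.
Starting from "quARrelB": after the first operation, "uReB"; after the second, "UrEb".

UrEb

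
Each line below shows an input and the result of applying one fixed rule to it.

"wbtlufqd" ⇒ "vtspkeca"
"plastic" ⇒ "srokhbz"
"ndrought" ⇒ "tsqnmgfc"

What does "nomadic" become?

The transformation: sort the characters into reverse alphabetical order, then shift every letter 1 place backward in the alphabet (wrapping around).
On "nomadic": the first step gives "onmidca", and the second then gives "nmlhcbz".

nmlhcbz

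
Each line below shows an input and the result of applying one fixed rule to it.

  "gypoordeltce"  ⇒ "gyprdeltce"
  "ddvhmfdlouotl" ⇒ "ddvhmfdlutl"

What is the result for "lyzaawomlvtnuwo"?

Each output is the input with this applied: remove every "o".
So "lyzaawomlvtnuwo" becomes "lyzaawmlvtnuw".

lyzaawmlvtnuw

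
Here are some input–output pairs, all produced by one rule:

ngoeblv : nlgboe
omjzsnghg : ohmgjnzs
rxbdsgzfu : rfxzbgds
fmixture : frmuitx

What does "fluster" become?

feltus

The pattern: delete the last character, then take characters alternately from the front and the back (1st, last, 2nd, 2nd-last, ...).
Applying that to "fluster" gives "feltus".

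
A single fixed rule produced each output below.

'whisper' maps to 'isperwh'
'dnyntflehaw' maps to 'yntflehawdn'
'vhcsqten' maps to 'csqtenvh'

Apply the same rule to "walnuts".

Rule — move the first 2 characters to the end (rotate left by 2).
For "walnuts" the result is "lnutswa".

lnutswa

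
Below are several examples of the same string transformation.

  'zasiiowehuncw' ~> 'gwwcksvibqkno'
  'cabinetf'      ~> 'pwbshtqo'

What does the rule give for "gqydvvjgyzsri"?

mrjjxumngfwue

Each output is the input with this applied: move the first 2 characters to the end (rotate left by 2), then shift every letter 12 places backward in the alphabet (wrapping around).
Working it through for "gqydvvjgyzsri": intermediate "ydvvjgyzsrigq", final "mrjjxumngfwue".
(Check on "cabinetf": → "binetfca" → "pwbshtqo" ✓)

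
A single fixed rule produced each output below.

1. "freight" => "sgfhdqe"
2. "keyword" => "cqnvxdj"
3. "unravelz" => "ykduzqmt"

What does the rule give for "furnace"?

dbzmqte

Rule — shift every letter 1 place backward in the alphabet (wrapping around), then reverse the string.
On "furnace" that produces "dbzmqte".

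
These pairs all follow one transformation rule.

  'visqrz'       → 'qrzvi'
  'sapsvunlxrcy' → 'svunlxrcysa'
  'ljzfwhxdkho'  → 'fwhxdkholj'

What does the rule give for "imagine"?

gineim

The rule is to move the first 2 characters to the end (rotate left by 2), then delete the first character.
Working it through for "imagine": intermediate "agineim", final "gineim".
(Check on "visqrz": → "sqrzvi" → "qrzvi" ✓)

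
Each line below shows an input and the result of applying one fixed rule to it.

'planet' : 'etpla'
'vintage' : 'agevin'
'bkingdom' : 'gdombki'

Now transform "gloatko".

In each case the input is transformed by: move the first 3 characters to the end (rotate left by 3), then delete the first character.
On "gloatko": the first step gives "atkoglo", and the second then gives "tkoglo".

tkoglo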